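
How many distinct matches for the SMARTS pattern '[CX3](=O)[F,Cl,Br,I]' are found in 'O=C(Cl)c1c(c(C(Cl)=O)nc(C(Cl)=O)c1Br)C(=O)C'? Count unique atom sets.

3

[CX3](=O)[F,Cl,Br,I] is the SMARTS for an acyl halide: a carbonyl carbon bonded to a halogen.
The molecule carries 3 separate instances of an acyl chloride (-C(=O)Cl) meeting every constraint; each maps to a distinct set of atoms, giving 3 matches.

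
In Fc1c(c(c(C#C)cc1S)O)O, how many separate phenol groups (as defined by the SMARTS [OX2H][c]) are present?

2

[OX2H][c] is the SMARTS for a phenol: a hydroxyl oxygen attached to an aromatic carbon.
The molecule carries 2 separate instances of a hydroxyl group (-OH) meeting every constraint; each maps to a distinct set of atoms, giving 2 matches.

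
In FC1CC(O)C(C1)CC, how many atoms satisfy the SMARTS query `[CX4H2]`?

3

The query [CX4H2] means: sp3 carbon (X4) with exactly two hydrogens.
Check the 9 heavy atoms by environment: 3× C (H1, X4) → no; 3× C (H2, X4) → match; 1× C (H3, X4) → no; 1× F (H0, X1) → no; 1× O (H1, X2) → no.
That gives 3 matching atoms.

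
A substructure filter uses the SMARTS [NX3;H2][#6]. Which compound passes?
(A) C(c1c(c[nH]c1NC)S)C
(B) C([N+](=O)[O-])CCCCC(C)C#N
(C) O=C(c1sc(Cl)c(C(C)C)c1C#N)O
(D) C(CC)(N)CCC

D

[NX3;H2][#6] describes a trivalent nitrogen with two H attached to carbon (a primary amine).
(A) has an N-methylamino group (-NHCH3) but the nitrogen bears two carbons and only one H (H1), not H2.
(B) has a nitro group (-[N+](=O)[O-]) but the nitrogen is [N+] with no H, not NX3H2.
(C) has a nitrile (-C#N) but the nitrogen is NX1 (triple-bonded), not NX3 with two H.
(D) contains a primary amino group (-NH2), which satisfies every atom and bond constraint.
So the answer is (D).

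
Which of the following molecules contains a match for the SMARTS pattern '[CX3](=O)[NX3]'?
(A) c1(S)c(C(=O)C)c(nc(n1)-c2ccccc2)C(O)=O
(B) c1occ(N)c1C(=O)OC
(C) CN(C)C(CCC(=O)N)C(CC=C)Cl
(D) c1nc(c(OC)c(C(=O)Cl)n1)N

[CX3](=O)[NX3] describes a carbonyl carbon bonded to a trivalent nitrogen (an amide).
(A) has a carboxylic acid group (-C(=O)OH) but the carbonyl is bonded to O, not to an NX3 nitrogen.
(B) has a primary amino group (-NH2) but the -NH2 is not attached to a carbonyl carbon.
(C) contains a primary amide (-C(=O)NH2), which satisfies every atom and bond constraint.
(D) has a primary amino group (-NH2) but the -NH2 is not attached to a carbonyl carbon.
So the answer is (C).

C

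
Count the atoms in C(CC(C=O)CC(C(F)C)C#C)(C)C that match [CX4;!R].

9

Check the 14 heavy atoms by environment: 9× C (X4, acyclic) → match; 1× F (X1, acyclic) → no; 1× C (X3, acyclic) → no; 1× O (X1, acyclic) → no; 2× C (X2, acyclic) → no.
That gives 9 matching atoms.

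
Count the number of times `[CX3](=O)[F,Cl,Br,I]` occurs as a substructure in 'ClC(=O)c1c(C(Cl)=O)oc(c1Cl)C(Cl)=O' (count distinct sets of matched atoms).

3

[CX3](=O)[F,Cl,Br,I] is the SMARTS for an acyl halide: a carbonyl carbon bonded to a halogen.
The molecule carries 3 separate instances of an acyl chloride (-C(=O)Cl) meeting every constraint; each maps to a distinct set of atoms, giving 3 matches.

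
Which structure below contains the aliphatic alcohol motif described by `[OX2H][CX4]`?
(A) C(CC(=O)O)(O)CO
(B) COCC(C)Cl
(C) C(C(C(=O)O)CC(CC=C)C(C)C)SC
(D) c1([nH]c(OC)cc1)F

A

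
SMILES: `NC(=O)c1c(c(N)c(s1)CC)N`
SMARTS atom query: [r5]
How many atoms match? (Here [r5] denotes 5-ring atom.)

5

The query [r5] means: r5 matches atoms in a five-membered ring.
Check the 12 heavy atoms by environment: 1× s (aromatic, in 5-ring) → match; 4× c (aromatic, in 5-ring) → match; 3× N (acyclic) → no; 3× C (acyclic) → no; 1× O (acyclic) → no.
Summing the matching environments: 1 + 4 = 5 matching atoms.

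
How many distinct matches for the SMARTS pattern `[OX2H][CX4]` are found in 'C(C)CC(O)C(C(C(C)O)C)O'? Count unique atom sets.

[OX2H][CX4] is the SMARTS for an aliphatic alcohol: a hydroxyl oxygen bound to an sp3 (X4) carbon.
The molecule carries 3 separate instances of a hydroxyl group (-OH) meeting every constraint; each maps to a distinct set of atoms, giving 3 matches.

3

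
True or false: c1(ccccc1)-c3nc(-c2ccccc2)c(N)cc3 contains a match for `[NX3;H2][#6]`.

True

The pattern [NX3;H2][#6] describes a trivalent nitrogen with two H attached to carbon — a primary amine.
The molecule carries a primary amino group (-NH2), whose atoms satisfy every constraint of the query, so the pattern matches.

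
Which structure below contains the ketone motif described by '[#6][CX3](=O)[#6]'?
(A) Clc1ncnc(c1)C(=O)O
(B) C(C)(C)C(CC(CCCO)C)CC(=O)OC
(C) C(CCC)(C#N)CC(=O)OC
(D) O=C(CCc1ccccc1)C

[#6][CX3](=O)[#6] describes a carbonyl carbon (no H) flanked by two carbons (a ketone).
(A) has a carboxylic acid group (-C(=O)OH) but one neighbour of the carbonyl carbon is O, not C.
(B) has a methyl-ester group (-C(=O)OCH3) but one neighbour of the carbonyl carbon is O, not C.
(C) has a methyl-ester group (-C(=O)OCH3) but one neighbour of the carbonyl carbon is O, not C.
(D) contains an acetyl/ketone group (-C(=O)CH3), which satisfies every atom and bond constraint.
So the answer is (D).

D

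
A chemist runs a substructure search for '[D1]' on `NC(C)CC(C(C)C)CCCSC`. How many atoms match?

5

The query [D1] means: atom with exactly one heavy-atom neighbour (degree 1).
Check the 13 heavy atoms by environment: 4× C (D2) → no; 3× C (D3) → no; 4× C (D1) → match; 1× N (D1) → match; 1× S (D2) → no.
Summing the matching environments: 4 + 1 = 5 matching atoms.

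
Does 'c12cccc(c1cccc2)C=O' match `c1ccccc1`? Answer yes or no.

Yes

The pattern c1ccccc1 describes six aromatic carbons in a ring — a benzene ring.
The required atom environment is present in the molecule, so the pattern matches.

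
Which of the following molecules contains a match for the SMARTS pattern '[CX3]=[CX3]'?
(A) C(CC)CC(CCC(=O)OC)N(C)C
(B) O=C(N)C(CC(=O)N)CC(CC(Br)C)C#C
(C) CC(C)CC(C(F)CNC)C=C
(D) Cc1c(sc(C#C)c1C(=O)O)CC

C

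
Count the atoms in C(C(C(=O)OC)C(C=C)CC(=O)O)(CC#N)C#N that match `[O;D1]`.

The query [O;D1] means: aliphatic oxygen bonded to exactly one heavy atom.
Check the 18 heavy atoms by environment: 5× C (D2) → no; 5× C (D3) → no; 3× O (D1) → match; 1× O (D2) → no; 2× C (D1) → no; 2× N (D1) → no.
That gives 3 matching atoms.

3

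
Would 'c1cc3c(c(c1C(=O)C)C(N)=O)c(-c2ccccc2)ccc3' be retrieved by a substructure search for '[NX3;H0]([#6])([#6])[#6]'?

The pattern [NX3;H0]([#6])([#6])[#6] describes a trivalent nitrogen with no H, bonded to three carbons — a tertiary amine.
The closest candidate here is a primary amide (-C(=O)NH2), but the amide nitrogen has H2 and only one carbon neighbour. No other fragment satisfies the full query, so there is no match.

No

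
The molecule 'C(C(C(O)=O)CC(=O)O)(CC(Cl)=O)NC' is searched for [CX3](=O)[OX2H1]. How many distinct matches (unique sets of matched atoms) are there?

[CX3](=O)[OX2H1] is the SMARTS for a carboxylic acid: an sp2 carbon double-bonded to O and single-bonded to an -OH oxygen.
The molecule carries 2 separate instances of a carboxylic acid group (-C(=O)OH) meeting every constraint; each maps to a distinct set of atoms, giving 2 matches.

2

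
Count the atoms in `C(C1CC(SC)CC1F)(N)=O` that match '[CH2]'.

The query [CH2] means: aliphatic carbon with exactly two hydrogens.
Check the 11 heavy atoms by environment: 3× C (H1) → no; 2× C (H2) → match; 1× F (H0) → no; 1× C (H0) → no; 1× O (H0) → no; 1× N (H2) → no; 1× S (H0) → no; 1× C (H3) → no.
That gives 2 matching atoms.

2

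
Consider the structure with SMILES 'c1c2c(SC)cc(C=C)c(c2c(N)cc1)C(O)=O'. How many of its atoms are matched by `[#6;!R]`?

Check the 18 heavy atoms by environment: 10× c (aromatic, in 6-ring) → no; 1× N (acyclic) → no; 4× C (acyclic) → match; 2× O (acyclic) → no; 1× S (acyclic) → no.
That gives 4 matching atoms.

4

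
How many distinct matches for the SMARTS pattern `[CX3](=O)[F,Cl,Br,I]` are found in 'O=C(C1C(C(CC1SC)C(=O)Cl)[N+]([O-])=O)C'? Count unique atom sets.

[CX3](=O)[F,Cl,Br,I] is the SMARTS for an acyl halide: a carbonyl carbon bonded to a halogen.
Exactly one fragment in the molecule meets all constraints, giving 1 match.

1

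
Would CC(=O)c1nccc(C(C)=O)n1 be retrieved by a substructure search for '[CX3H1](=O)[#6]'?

No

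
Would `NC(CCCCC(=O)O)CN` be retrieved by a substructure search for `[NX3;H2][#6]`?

The pattern [NX3;H2][#6] describes a trivalent nitrogen with two H attached to carbon — a primary amine.
The molecule carries a primary amino group (-NH2), whose atoms satisfy every constraint of the query, so the pattern matches.

Yes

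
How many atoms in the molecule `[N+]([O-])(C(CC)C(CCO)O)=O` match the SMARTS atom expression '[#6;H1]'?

2

The query [#6;H1] means: any carbon bearing exactly one hydrogen.
Check the 11 heavy atoms by environment: 3× C (H2) → no; 2× C (H1) → match; 1× C (H3) → no; 1× N (charge +1, H0) → no; 1× O (charge -1, H0) → no; 1× O (H0) → no; 2× O (H1) → no.
That gives 2 matching atoms.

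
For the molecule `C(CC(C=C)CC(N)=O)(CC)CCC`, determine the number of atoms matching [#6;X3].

3

Check the 14 heavy atoms by environment: 9× C (X4) → no; 3× C (X3) → match; 1× O (X1) → no; 1× N (X3) → no.
That gives 3 matching atoms.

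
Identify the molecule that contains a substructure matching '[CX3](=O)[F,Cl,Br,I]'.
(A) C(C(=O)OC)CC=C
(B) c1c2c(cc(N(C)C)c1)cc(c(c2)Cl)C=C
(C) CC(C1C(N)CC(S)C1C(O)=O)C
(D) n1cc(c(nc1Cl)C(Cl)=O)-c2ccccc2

[CX3](=O)[F,Cl,Br,I] describes a carbonyl carbon bonded to a halogen (an acyl halide).
(A) has a methyl-ester group (-C(=O)OCH3) but the carbonyl is bonded to -O-C, not to a halogen.
(B) has a chloro substituent but the Cl is not on a carbonyl carbon.
(C) has a carboxylic acid group (-C(=O)OH) but the carbonyl is bonded to -OH, not to a halogen.
(D) contains an acyl chloride (-C(=O)Cl), which satisfies every atom and bond constraint.
So the answer is (D).

D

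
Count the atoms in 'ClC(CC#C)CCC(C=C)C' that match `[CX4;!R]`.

The query [CX4;!R] means: aliphatic carbon with four total connections, not in a ring.
Check the 11 heavy atoms by environment: 6× C (X4, acyclic) → match; 2× C (X2, acyclic) → no; 1× Cl (X1, acyclic) → no; 2× C (X3, acyclic) → no.
That gives 6 matching atoms.

6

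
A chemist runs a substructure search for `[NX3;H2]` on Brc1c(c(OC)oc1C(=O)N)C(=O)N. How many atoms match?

2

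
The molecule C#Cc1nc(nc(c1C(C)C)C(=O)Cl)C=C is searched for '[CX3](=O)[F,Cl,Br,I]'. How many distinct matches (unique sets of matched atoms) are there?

1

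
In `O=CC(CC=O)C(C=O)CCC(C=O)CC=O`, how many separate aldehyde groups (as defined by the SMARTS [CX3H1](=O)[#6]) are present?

[CX3H1](=O)[#6] is the SMARTS for an aldehyde: an sp2 carbon with one H, double-bonded to O and single-bonded to carbon.
The molecule carries 5 separate instances of an aldehyde (-CHO) meeting every constraint; each maps to a distinct set of atoms, giving 5 matches.

5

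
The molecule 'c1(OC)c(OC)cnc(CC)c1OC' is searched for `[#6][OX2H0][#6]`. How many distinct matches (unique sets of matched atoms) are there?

[#6][OX2H0][#6] is the SMARTS for an ether: an aliphatic oxygen bridging two carbons with no H on the oxygen.
The molecule carries 3 separate instances of a methoxy ether (-OCH3) meeting every constraint; each maps to a distinct set of atoms, giving 3 matches.

3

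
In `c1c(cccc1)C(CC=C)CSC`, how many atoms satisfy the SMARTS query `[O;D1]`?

Check the 13 heavy atoms by environment: 3× C (D2) → no; 1× C (D3) → no; 1× S (D2) → no; 2× C (D1) → no; 1× c (aromatic, D3) → no; 5× c (aromatic, D2) → no.
No environment satisfies the query, so 0 matching atoms.

0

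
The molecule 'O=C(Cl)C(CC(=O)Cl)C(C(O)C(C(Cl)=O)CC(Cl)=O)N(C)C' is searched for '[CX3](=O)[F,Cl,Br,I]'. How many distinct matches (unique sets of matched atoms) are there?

4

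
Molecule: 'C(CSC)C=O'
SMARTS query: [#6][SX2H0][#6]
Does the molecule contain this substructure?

Yes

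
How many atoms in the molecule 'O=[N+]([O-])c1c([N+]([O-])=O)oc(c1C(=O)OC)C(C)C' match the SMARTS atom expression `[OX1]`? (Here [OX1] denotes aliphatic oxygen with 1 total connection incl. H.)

5

Check the 18 heavy atoms by environment: 1× o (aromatic, X2) → no; 4× c (aromatic, X3) → no; 4× C (X4) → no; 1× C (X3) → no; 3× O (X1) → match; 1× O (X2) → no; 2× N (charge +1, X3) → no; 2× O (charge -1, X1) → match.
Summing the matching environments: 3 + 2 = 5 matching atoms.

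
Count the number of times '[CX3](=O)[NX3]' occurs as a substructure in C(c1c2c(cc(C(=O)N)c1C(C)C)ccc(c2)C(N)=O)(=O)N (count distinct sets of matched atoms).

3

[CX3](=O)[NX3] is the SMARTS for an amide: a carbonyl carbon bonded to a trivalent nitrogen.
The molecule carries 3 separate instances of a primary amide (-C(=O)NH2) meeting every constraint; each maps to a distinct set of atoms, giving 3 matches.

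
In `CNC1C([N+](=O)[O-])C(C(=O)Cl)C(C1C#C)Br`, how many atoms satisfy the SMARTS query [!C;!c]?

7

The query [!C;!c] means: neither aliphatic nor aromatic carbon — same as [!#6].
Check the 16 heavy atoms by environment: 9× C → no; 1× N (charge +1) → match; 1× O (charge -1) → match; 2× O → match; 1× Cl → match; 1× N → match; 1× Br → match.
Summing the matching environments: 1 + 1 + 2 + 1 + 1 + 1 = 7 matching atoms.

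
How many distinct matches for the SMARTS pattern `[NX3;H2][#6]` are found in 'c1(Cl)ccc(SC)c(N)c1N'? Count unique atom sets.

2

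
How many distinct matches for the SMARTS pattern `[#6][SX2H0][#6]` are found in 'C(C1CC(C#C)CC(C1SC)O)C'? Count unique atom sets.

1

[#6][SX2H0][#6] is the SMARTS for a thioether: an aliphatic sulfur bridging two carbons with no H on the sulfur.
Exactly one fragment in the molecule meets all constraints, giving 1 match.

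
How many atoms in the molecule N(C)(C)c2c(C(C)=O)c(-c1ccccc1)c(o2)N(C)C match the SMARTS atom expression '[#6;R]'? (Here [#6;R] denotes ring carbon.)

10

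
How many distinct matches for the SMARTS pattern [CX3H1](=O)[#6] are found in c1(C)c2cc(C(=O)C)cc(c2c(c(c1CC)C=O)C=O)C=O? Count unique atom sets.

3

[CX3H1](=O)[#6] is the SMARTS for an aldehyde: an sp2 carbon with one H, double-bonded to O and single-bonded to carbon.
The molecule carries 3 separate instances of an aldehyde (-CHO) meeting every constraint; each maps to a distinct set of atoms, giving 3 matches.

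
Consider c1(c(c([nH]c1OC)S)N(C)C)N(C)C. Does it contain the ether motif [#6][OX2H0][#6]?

The pattern [#6][OX2H0][#6] describes an aliphatic oxygen bridging two carbons with no H on the oxygen — an ether.
The molecule carries a methoxy ether (-OCH3), whose atoms satisfy every constraint of the query, so the pattern matches.

Yes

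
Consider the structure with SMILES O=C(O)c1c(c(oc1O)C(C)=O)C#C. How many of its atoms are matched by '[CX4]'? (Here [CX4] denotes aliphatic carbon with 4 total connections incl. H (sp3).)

1

Check the 14 heavy atoms by environment: 1× o (aromatic, X2) → no; 4× c (aromatic, X3) → no; 2× O (X2) → no; 2× C (X3) → no; 2× O (X1) → no; 1× C (X4) → match; 2× C (X2) → no.
That gives 1 matching atom.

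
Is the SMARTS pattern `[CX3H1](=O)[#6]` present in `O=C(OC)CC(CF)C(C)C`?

The pattern [CX3H1](=O)[#6] describes an sp2 carbon with one H, double-bonded to O and single-bonded to carbon — an aldehyde.
The closest candidate here is a methyl-ester group (-C(=O)OCH3), but the carbonyl carbon has H0, not H1. No other fragment satisfies the full query, so there is no match.

No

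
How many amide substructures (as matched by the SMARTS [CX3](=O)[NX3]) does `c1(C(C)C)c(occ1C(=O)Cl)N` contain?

0

[CX3](=O)[NX3] is the SMARTS for an amide: a carbonyl carbon bonded to a trivalent nitrogen.
The molecule has a primary amino group (-NH2), but the -NH2 is not attached to a carbonyl carbon; nothing else fits, so there are 0 matches.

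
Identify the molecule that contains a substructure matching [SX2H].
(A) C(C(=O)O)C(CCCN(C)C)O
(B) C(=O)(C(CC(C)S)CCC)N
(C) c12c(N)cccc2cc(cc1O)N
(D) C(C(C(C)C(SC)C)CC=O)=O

[SX2H] describes an aliphatic sulfur with two connections, one being H (a thiol).
(A) has a hydroxyl group (-OH) but it is an -OH, not an -SH.
(B) contains a thiol (-SH), which satisfies every atom and bond constraint.
(C) has a hydroxyl group (-OH) but it is an -OH, not an -SH.
(D) has a methylthio ether (-SCH3) but the sulfur has H0 (bonded to two carbons), not H1.
So the answer is (B).

B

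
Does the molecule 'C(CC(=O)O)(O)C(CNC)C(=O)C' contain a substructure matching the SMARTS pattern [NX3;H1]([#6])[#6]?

Yes

The pattern [NX3;H1]([#6])[#6] describes a trivalent nitrogen with one H, bonded to two carbons — a secondary amine.
The molecule carries an N-methylamino group (-NHCH3), whose atoms satisfy every constraint of the query, so the pattern matches.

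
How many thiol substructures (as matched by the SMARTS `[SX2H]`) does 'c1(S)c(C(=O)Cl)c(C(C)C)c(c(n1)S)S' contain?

3

[SX2H] is the SMARTS for a thiol: an aliphatic sulfur with two connections, one being H.
The molecule carries 3 separate instances of a thiol (-SH) meeting every constraint; each maps to a distinct set of atoms, giving 3 matches.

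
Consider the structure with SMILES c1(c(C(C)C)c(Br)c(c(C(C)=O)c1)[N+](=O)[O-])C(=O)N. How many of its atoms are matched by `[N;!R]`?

2

The query [N;!R] means: aliphatic nitrogen not in a ring.
Check the 19 heavy atoms by environment: 6× c (aromatic, in 6-ring) → no; 1× Br (acyclic) → no; 1× N (charge +1, acyclic) → match; 1× O (charge -1, acyclic) → no; 3× O (acyclic) → no; 6× C (acyclic) → no; 1× N (acyclic) → match.
Summing the matching environments: 1 + 1 = 2 matching atoms.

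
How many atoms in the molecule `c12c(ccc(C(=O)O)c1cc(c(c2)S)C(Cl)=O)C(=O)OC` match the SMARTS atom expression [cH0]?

6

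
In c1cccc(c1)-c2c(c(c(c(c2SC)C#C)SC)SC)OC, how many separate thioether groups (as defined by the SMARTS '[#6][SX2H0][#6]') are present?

3

[#6][SX2H0][#6] is the SMARTS for a thioether: an aliphatic sulfur bridging two carbons with no H on the sulfur.
The molecule carries 3 separate instances of a methylthio ether (-SCH3) meeting every constraint; each maps to a distinct set of atoms, giving 3 matches.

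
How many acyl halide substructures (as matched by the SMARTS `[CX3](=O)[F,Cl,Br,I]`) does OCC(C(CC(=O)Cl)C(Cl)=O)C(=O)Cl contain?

3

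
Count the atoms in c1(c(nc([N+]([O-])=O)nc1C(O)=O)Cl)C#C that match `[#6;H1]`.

1

Check the 15 heavy atoms by environment: 2× n (aromatic, H0) → no; 4× c (aromatic, H0) → no; 2× C (H0) → no; 1× C (H1) → match; 1× N (charge +1, H0) → no; 1× O (charge -1, H0) → no; 2× O (H0) → no; 1× Cl (H0) → no; 1× O (H1) → no.
That gives 1 matching atom.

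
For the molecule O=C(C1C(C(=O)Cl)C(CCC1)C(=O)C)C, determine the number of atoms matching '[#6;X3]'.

3

Check the 15 heavy atoms by environment: 8× C (X4) → no; 3× C (X3) → match; 3× O (X1) → no; 1× Cl (X1) → no.
That gives 3 matching atoms.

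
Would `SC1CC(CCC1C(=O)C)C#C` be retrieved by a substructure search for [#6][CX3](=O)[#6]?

Yes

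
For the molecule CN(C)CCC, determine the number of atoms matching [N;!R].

Check the 6 heavy atoms by environment: 5× C (acyclic) → no; 1× N (acyclic) → match.
That gives 1 matching atom.

1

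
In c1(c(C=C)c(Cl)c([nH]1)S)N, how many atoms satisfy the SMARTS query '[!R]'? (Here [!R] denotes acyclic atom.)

5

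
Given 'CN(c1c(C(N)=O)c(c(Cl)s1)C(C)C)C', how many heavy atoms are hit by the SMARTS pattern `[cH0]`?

4

Check the 15 heavy atoms by environment: 1× s (aromatic, H0) → no; 4× c (aromatic, H0) → match; 1× Cl (H0) → no; 1× C (H0) → no; 1× O (H0) → no; 1× N (H2) → no; 1× N (H0) → no; 4× C (H3) → no; 1× C (H1) → no.
That gives 4 matching atoms.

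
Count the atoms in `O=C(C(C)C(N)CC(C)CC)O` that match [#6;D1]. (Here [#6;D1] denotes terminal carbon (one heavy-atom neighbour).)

Check the 12 heavy atoms by environment: 3× C (D1) → match; 2× C (D2) → no; 4× C (D3) → no; 2× O (D1) → no; 1× N (D1) → no.
That gives 3 matching atoms.

3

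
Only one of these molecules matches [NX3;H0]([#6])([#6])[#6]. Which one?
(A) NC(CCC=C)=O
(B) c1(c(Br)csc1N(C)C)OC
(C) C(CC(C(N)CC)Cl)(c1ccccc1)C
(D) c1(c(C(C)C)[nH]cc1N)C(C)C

B

[NX3;H0]([#6])([#6])[#6] describes a trivalent nitrogen with no H, bonded to three carbons (a tertiary amine).
(A) has a primary amide (-C(=O)NH2) but the amide nitrogen has H2 and only one carbon neighbour.
(B) contains a dimethylamino group (-N(CH3)2), which satisfies every atom and bond constraint.
(C) has a primary amino group (-NH2) but the nitrogen has H2, not H0 with three carbons.
(D) has a primary amino group (-NH2) but the nitrogen has H2, not H0 with three carbons.
So the answer is (B).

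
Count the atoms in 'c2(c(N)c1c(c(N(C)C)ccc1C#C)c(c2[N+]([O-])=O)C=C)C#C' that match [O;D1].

2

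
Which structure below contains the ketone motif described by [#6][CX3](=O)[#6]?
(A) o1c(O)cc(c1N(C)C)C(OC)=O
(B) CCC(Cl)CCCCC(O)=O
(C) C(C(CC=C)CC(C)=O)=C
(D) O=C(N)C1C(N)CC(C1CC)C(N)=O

[#6][CX3](=O)[#6] describes a carbonyl carbon (no H) flanked by two carbons (a ketone).
(A) has a methyl-ester group (-C(=O)OCH3) but one neighbour of the carbonyl carbon is O, not C.
(B) has a carboxylic acid group (-C(=O)OH) but one neighbour of the carbonyl carbon is O, not C.
(C) contains an acetyl/ketone group (-C(=O)CH3), which satisfies every atom and bond constraint.
(D) has a primary amide (-C(=O)NH2) but one neighbour of the carbonyl carbon is N, not C.
So the answer is (C).

C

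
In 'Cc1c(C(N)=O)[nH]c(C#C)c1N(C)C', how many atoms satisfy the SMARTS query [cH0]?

The query [cH0] means: aromatic carbon with no attached hydrogen (substituted or ring-fusion).
Check the 14 heavy atoms by environment: 1× n (aromatic, H1) → no; 4× c (aromatic, H0) → match; 2× C (H0) → no; 1× C (H1) → no; 1× N (H0) → no; 3× C (H3) → no; 1× O (H0) → no; 1× N (H2) → no.
That gives 4 matching atoms.

4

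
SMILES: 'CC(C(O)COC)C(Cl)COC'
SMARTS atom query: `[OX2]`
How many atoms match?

3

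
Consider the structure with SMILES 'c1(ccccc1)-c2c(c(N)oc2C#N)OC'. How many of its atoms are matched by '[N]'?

The query [N] means: uppercase N matches aliphatic (non-aromatic) nitrogen only.
Check the 16 heavy atoms by environment: 1× o (aromatic) → no; 10× c (aromatic) → no; 1× O → no; 2× C → no; 2× N → match.
That gives 2 matching atoms.

2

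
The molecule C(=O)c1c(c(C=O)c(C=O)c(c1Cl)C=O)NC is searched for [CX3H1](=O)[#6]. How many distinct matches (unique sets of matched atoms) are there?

[CX3H1](=O)[#6] is the SMARTS for an aldehyde: an sp2 carbon with one H, double-bonded to O and single-bonded to carbon.
The molecule carries 4 separate instances of an aldehyde (-CHO) meeting every constraint; each maps to a distinct set of atoms, giving 4 matches.

4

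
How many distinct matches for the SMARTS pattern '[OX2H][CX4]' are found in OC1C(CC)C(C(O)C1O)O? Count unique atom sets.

4

[OX2H][CX4] is the SMARTS for an aliphatic alcohol: a hydroxyl oxygen bound to an sp3 (X4) carbon.
The molecule carries 4 separate instances of a hydroxyl group (-OH) meeting every constraint; each maps to a distinct set of atoms, giving 4 matches.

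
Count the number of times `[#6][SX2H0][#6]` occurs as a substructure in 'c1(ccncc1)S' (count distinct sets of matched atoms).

0

[#6][SX2H0][#6] is the SMARTS for a thioether: an aliphatic sulfur bridging two carbons with no H on the sulfur.
The molecule has a thiol (-SH), but the sulfur has H1, not H0 bridging two carbons; nothing else fits, so there are 0 matches.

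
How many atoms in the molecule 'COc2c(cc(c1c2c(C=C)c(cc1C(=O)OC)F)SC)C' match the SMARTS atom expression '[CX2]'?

0

The query [CX2] means: C with X2: aliphatic carbon with exactly 2 total connections.
Check the 22 heavy atoms by environment: 10× c (aromatic, X3) → no; 1× F (X1) → no; 4× C (X4) → no; 1× S (X2) → no; 3× C (X3) → no; 1× O (X1) → no; 2× O (X2) → no.
No environment satisfies the query, so 0 matching atoms.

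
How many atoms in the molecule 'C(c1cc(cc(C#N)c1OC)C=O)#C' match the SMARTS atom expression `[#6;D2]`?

5

The query [#6;D2] means: any carbon bonded to exactly two heavy atoms.
Check the 14 heavy atoms by environment: 4× c (aromatic, D3) → no; 2× c (aromatic, D2) → match; 1× O (D2) → no; 2× C (D1) → no; 3× C (D2) → match; 1× O (D1) → no; 1× N (D1) → no.
Summing the matching environments: 2 + 3 = 5 matching atoms.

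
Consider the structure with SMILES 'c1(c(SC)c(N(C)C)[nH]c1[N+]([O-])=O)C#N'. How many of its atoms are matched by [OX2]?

Check the 15 heavy atoms by environment: 1× n (aromatic, X3) → no; 4× c (aromatic, X3) → no; 1× N (X3) → no; 3× C (X4) → no; 1× N (charge +1, X3) → no; 1× O (charge -1, X1) → no; 1× O (X1) → no; 1× S (X2) → no; 1× C (X2) → no; 1× N (X1) → no.
No environment satisfies the query, so 0 matching atoms.

0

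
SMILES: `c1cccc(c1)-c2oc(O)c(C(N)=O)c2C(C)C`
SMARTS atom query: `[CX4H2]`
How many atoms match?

Check the 18 heavy atoms by environment: 1× o (aromatic, H0, X2) → no; 5× c (aromatic, H0, X3) → no; 1× C (H0, X3) → no; 1× O (H0, X1) → no; 1× N (H2, X3) → no; 1× O (H1, X2) → no; 5× c (aromatic, H1, X3) → no; 1× C (H1, X4) → no; 2× C (H3, X4) → no.
No environment satisfies the query, so 0 matching atoms.

0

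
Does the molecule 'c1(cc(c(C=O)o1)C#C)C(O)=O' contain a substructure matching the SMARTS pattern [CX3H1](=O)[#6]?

Yes

The pattern [CX3H1](=O)[#6] describes an sp2 carbon with one H, double-bonded to O and single-bonded to carbon — an aldehyde.
The molecule carries an aldehyde (-CHO), whose atoms satisfy every constraint of the query, so the pattern matches.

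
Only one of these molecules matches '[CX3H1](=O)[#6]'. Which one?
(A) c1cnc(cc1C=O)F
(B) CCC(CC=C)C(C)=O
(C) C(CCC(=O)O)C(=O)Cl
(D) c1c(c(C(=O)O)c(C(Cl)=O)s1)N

A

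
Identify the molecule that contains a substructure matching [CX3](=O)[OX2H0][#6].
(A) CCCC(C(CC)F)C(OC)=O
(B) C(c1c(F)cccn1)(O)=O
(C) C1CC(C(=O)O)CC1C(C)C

[CX3](=O)[OX2H0][#6] describes a carbonyl carbon bonded to an oxygen that is itself bonded to carbon (no H on that O) (an ester).
(A) contains a methyl-ester group (-C(=O)OCH3), which satisfies every atom and bond constraint.
(B) has a carboxylic acid group (-C(=O)OH) but the singly-bonded O carries H (OX2H1, not H0).
(C) has a carboxylic acid group (-C(=O)OH) but the singly-bonded O carries H (OX2H1, not H0).
So the answer is (A).

A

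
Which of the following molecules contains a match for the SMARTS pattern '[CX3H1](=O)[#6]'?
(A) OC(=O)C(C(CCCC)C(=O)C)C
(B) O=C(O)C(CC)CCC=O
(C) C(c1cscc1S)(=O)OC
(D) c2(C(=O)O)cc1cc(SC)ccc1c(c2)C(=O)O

[CX3H1](=O)[#6] describes an sp2 carbon with one H, double-bonded to O and single-bonded to carbon (an aldehyde).
(A) has an acetyl/ketone group (-C(=O)CH3) but the carbonyl carbon has H0 (two carbon neighbours), not H1.
(B) contains an aldehyde (-CHO), which satisfies every atom and bond constraint.
(C) has a methyl-ester group (-C(=O)OCH3) but the carbonyl carbon has H0, not H1.
(D) has a carboxylic acid group (-C(=O)OH) but the carbonyl carbon has H0 and is bonded to O, not H1.
So the answer is (B).

B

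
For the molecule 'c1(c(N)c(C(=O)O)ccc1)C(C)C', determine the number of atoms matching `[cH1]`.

3

Check the 13 heavy atoms by environment: 3× c (aromatic, H1) → match; 3× c (aromatic, H0) → no; 1× N (H2) → no; 1× C (H0) → no; 1× O (H0) → no; 1× O (H1) → no; 1× C (H1) → no; 2× C (H3) → no.
That gives 3 matching atoms.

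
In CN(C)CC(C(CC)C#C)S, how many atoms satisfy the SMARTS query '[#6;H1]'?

The query [#6;H1] means: any carbon bearing exactly one hydrogen.
Check the 11 heavy atoms by environment: 3× C (H3) → no; 2× C (H2) → no; 3× C (H1) → match; 1× C (H0) → no; 1× N (H0) → no; 1× S (H1) → no.
That gives 3 matching atoms.

3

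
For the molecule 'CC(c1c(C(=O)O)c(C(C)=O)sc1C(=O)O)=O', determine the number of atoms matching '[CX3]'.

Check the 17 heavy atoms by environment: 1× s (aromatic, X2) → no; 4× c (aromatic, X3) → no; 4× C (X3) → match; 4× O (X1) → no; 2× C (X4) → no; 2× O (X2) → no.
That gives 4 matching atoms.

4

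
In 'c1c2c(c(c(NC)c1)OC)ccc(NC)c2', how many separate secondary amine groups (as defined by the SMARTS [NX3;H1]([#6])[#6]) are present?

[NX3;H1]([#6])[#6] is the SMARTS for a secondary amine: a trivalent nitrogen with one H, bonded to two carbons.
The molecule carries 2 separate instances of an N-methylamino group (-NHCH3) meeting every constraint; each maps to a distinct set of atoms, giving 2 matches.

2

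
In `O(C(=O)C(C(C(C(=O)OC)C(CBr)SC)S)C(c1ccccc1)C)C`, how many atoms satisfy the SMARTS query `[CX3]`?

2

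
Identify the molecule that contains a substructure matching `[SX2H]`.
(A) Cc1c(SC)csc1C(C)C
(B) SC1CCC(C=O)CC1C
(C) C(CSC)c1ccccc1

[SX2H] describes an aliphatic sulfur with two connections, one being H (a thiol).
(A) has a methylthio ether (-SCH3) but the sulfur has H0 (bonded to two carbons), not H1.
(B) contains a thiol (-SH), which satisfies every atom and bond constraint.
(C) has a methylthio ether (-SCH3) but the sulfur has H0 (bonded to two carbons), not H1.
So the answer is (B).

B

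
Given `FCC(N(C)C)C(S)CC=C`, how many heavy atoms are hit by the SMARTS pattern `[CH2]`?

3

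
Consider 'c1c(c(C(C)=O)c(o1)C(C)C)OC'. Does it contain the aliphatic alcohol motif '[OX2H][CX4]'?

No

The pattern [OX2H][CX4] describes a hydroxyl oxygen bound to an sp3 (X4) carbon — an aliphatic alcohol.
The closest candidate here is a methoxy ether (-OCH3), but the oxygen has H0 (ether), not H1. No other fragment satisfies the full query, so there is no match.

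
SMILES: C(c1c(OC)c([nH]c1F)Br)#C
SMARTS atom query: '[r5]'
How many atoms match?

Check the 11 heavy atoms by environment: 1× n (aromatic, in 5-ring) → match; 4× c (aromatic, in 5-ring) → match; 1× F (acyclic) → no; 1× Br (acyclic) → no; 1× O (acyclic) → no; 3× C (acyclic) → no.
Summing the matching environments: 1 + 4 = 5 matching atoms.

5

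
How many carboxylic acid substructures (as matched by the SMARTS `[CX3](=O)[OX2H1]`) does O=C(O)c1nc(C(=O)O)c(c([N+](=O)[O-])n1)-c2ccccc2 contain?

[CX3](=O)[OX2H1] is the SMARTS for a carboxylic acid: an sp2 carbon double-bonded to O and single-bonded to an -OH oxygen.
The molecule carries 2 separate instances of a carboxylic acid group (-C(=O)OH) meeting every constraint; each maps to a distinct set of atoms, giving 2 matches.

2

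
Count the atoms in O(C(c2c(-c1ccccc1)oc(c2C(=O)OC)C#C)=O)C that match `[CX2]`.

2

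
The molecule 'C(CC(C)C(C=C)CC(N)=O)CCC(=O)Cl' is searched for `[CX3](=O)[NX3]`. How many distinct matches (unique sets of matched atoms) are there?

[CX3](=O)[NX3] is the SMARTS for an amide: a carbonyl carbon bonded to a trivalent nitrogen.
Exactly one fragment in the molecule meets all constraints, giving 1 match.

1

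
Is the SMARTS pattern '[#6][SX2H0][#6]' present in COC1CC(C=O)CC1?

No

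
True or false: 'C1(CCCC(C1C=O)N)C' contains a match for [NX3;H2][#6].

True

The pattern [NX3;H2][#6] describes a trivalent nitrogen with two H attached to carbon — a primary amine.
The molecule carries a primary amino group (-NH2), whose atoms satisfy every constraint of the query, so the pattern matches.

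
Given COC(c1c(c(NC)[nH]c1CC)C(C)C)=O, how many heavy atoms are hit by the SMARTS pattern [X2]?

1

Check the 16 heavy atoms by environment: 1× n (aromatic, X3) → no; 4× c (aromatic, X3) → no; 7× C (X4) → no; 1× N (X3) → no; 1× C (X3) → no; 1× O (X1) → no; 1× O (X2) → match.
That gives 1 matching atom.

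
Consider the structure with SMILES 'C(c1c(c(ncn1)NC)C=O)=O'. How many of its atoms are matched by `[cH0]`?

3

The query [cH0] means: aromatic carbon with no attached hydrogen (substituted or ring-fusion).
Check the 12 heavy atoms by environment: 2× n (aromatic, H0) → no; 1× c (aromatic, H1) → no; 3× c (aromatic, H0) → match; 2× C (H1) → no; 2× O (H0) → no; 1× N (H1) → no; 1× C (H3) → no.
That gives 3 matching atoms.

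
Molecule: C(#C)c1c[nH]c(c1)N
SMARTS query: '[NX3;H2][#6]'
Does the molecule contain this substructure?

The pattern [NX3;H2][#6] describes a trivalent nitrogen with two H attached to carbon — a primary amine.
The molecule carries a primary amino group (-NH2), whose atoms satisfy every constraint of the query, so the pattern matches.

Yes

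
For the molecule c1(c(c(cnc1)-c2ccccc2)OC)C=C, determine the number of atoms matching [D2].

The query [D2] means: atom with exactly two heavy-atom neighbours.
Check the 16 heavy atoms by environment: 1× n (aromatic, D2) → match; 7× c (aromatic, D2) → match; 4× c (aromatic, D3) → no; 1× C (D2) → match; 2× C (D1) → no; 1× O (D2) → match.
Summing the matching environments: 1 + 7 + 1 + 1 = 10 matching atoms.

10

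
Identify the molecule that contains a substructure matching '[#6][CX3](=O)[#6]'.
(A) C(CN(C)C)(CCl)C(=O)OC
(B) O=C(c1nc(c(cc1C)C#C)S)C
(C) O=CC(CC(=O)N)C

B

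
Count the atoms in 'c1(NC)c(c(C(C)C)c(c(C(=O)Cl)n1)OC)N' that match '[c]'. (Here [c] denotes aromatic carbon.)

5

The query [c] means: lowercase c matches aromatic carbon only.
Check the 17 heavy atoms by environment: 1× n (aromatic) → no; 5× c (aromatic) → match; 6× C → no; 2× O → no; 1× Cl → no; 2× N → no.
That gives 5 matching atoms.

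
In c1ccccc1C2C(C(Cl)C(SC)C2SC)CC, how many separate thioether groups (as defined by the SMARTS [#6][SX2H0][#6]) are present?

2

[#6][SX2H0][#6] is the SMARTS for a thioether: an aliphatic sulfur bridging two carbons with no H on the sulfur.
The molecule carries 2 separate instances of a methylthio ether (-SCH3) meeting every constraint; each maps to a distinct set of atoms, giving 2 matches.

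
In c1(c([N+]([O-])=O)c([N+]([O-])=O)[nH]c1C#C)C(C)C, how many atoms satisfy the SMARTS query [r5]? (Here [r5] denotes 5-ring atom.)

The query [r5] means: r5 matches atoms in a five-membered ring.
Check the 16 heavy atoms by environment: 1× n (aromatic, in 5-ring) → match; 4× c (aromatic, in 5-ring) → match; 5× C (acyclic) → no; 2× N (charge +1, acyclic) → no; 2× O (charge -1, acyclic) → no; 2× O (acyclic) → no.
Summing the matching environments: 1 + 4 = 5 matching atoms.

5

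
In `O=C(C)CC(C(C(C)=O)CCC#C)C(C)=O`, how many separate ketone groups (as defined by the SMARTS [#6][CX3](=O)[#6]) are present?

3

[#6][CX3](=O)[#6] is the SMARTS for a ketone: a carbonyl carbon (no H) flanked by two carbons.
The molecule carries 3 separate instances of an acetyl/ketone group (-C(=O)CH3) meeting every constraint; each maps to a distinct set of atoms, giving 3 matches.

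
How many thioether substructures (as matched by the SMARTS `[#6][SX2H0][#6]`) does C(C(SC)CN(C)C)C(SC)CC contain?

2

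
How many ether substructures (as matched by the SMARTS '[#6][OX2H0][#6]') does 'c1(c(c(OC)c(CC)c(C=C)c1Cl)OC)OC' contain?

3

[#6][OX2H0][#6] is the SMARTS for an ether: an aliphatic oxygen bridging two carbons with no H on the oxygen.
The molecule carries 3 separate instances of a methoxy ether (-OCH3) meeting every constraint; each maps to a distinct set of atoms, giving 3 matches.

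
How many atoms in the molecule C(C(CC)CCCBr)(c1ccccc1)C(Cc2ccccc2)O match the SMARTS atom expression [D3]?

The query [D3] means: atom with exactly three heavy-atom neighbours.
Check the 23 heavy atoms by environment: 5× C (D2) → no; 3× C (D3) → match; 1× Br (D1) → no; 1× O (D1) → no; 2× c (aromatic, D3) → match; 10× c (aromatic, D2) → no; 1× C (D1) → no.
Summing the matching environments: 3 + 2 = 5 matching atoms.

5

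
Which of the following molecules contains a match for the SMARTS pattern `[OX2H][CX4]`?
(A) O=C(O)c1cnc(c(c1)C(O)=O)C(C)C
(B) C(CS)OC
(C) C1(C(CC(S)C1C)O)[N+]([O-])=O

C

[OX2H][CX4] describes a hydroxyl oxygen bound to an sp3 (X4) carbon (an aliphatic alcohol).
(A) has a carboxylic acid group (-C(=O)OH) but the -OH is on a CX3 carbonyl carbon, not a CX4 carbon.
(B) has a methoxy ether (-OCH3) but the oxygen has H0 (ether), not H1.
(C) contains a hydroxyl group (-OH), which satisfies every atom and bond constraint.
So the answer is (C).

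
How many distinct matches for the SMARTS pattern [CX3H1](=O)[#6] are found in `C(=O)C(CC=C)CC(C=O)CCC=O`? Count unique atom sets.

[CX3H1](=O)[#6] is the SMARTS for an aldehyde: an sp2 carbon with one H, double-bonded to O and single-bonded to carbon.
The molecule carries 3 separate instances of an aldehyde (-CHO) meeting every constraint; each maps to a distinct set of atoms, giving 3 matches.

3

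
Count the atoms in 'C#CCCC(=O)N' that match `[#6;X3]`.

The query [#6;X3] means: any carbon (aromatic or not) with three total connections.
Check the 7 heavy atoms by environment: 2× C (X4) → no; 1× C (X3) → match; 1× O (X1) → no; 1× N (X3) → no; 2× C (X2) → no.
That gives 1 matching atom.

1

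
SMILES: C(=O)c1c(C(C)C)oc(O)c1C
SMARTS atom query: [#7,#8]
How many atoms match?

3

Check the 12 heavy atoms by environment: 1× o (aromatic) → match; 4× c (aromatic) → no; 5× C → no; 2× O → match.
Summing the matching environments: 1 + 2 = 3 matching atoms.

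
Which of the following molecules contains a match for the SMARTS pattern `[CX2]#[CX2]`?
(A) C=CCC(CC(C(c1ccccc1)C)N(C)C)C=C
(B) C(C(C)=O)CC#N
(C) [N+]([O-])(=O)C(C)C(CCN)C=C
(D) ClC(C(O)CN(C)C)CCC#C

D

[CX2]#[CX2] describes a carbon-carbon triple bond (an alkyne).
(A) has a vinyl group (-CH=CH2) but the C=C is a double bond; both carbons are CX3, not CX2.
(B) has a nitrile (-C#N) but the triple bond is C#N, not C#C.
(C) has a vinyl group (-CH=CH2) but the C=C is a double bond; both carbons are CX3, not CX2.
(D) contains an ethynyl group (-C#CH), which satisfies every atom and bond constraint.
So the answer is (D).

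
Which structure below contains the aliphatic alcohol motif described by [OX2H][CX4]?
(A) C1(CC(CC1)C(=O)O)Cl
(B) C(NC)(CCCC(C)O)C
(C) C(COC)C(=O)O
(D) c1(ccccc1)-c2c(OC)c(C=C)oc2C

[OX2H][CX4] describes a hydroxyl oxygen bound to an sp3 (X4) carbon (an aliphatic alcohol).
(A) has a carboxylic acid group (-C(=O)OH) but the -OH is on a CX3 carbonyl carbon, not a CX4 carbon.
(B) contains a hydroxyl group (-OH), which satisfies every atom and bond constraint.
(C) has a methoxy ether (-OCH3) but the oxygen has H0 (ether), not H1.
(D) has a methoxy ether (-OCH3) but the oxygen has H0 (ether), not H1.
So the answer is (B).

B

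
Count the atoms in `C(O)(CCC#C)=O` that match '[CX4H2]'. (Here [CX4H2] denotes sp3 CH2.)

The query [CX4H2] means: sp3 carbon (X4) with exactly two hydrogens.
Check the 7 heavy atoms by environment: 2× C (H2, X4) → match; 1× C (H0, X2) → no; 1× C (H1, X2) → no; 1× C (H0, X3) → no; 1× O (H0, X1) → no; 1× O (H1, X2) → no.
That gives 2 matching atoms.

2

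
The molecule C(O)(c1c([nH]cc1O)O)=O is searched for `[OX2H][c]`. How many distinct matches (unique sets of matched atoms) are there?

2

[OX2H][c] is the SMARTS for a phenol: a hydroxyl oxygen attached to an aromatic carbon.
The molecule carries 2 separate instances of a hydroxyl group (-OH) meeting every constraint; each maps to a distinct set of atoms, giving 2 matches.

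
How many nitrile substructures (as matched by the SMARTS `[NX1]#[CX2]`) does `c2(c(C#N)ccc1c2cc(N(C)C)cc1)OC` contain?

1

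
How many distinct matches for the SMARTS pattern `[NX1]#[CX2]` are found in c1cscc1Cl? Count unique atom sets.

[NX1]#[CX2] is the SMARTS for a nitrile: a nitrogen triple-bonded to a two-connected carbon.
No fragment in the molecule satisfies every constraint, giving 0 matches.

0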